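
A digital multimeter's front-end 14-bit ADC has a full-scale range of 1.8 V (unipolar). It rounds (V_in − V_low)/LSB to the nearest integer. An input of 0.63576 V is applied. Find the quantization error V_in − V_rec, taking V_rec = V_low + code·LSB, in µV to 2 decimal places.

-18.81 µV

Step size: 1.8 V ÷ 2^14 = 109.86 µV.
(0.63576 − 0)/0.000109863 = 5786.8288; round gives code 5787.
V_rec = 0 + 5787·0.000109863 = 0.63577881 V.
V_in − V_rec = -1.88086e-05 V = -18.81 µV.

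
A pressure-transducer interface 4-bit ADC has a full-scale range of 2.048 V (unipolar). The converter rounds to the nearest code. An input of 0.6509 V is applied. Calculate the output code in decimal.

code 5

LSB = 2.048 V / 16 = 128.000 mV.
(V_in − V_low)/LSB = (0.6509 − 0) / 0.128 = 5.085.
So the output code is 5.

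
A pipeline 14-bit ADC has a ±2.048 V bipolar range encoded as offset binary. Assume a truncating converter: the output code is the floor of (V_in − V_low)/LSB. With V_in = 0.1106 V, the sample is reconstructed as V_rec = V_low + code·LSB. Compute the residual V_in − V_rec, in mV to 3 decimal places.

LSB = 4.096/2^14 = 250.00 µV.
Scaled input = 8634.4000 LSBs, so code = 8634.
Reconstructed: 0.1105 V.
Error = 0.1106 − 0.1105 = 0.0001 V = 0.100 mV.

0.100 mV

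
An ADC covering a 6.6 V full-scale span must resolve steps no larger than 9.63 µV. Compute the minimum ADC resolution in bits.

Number of steps required ≥ 6.6 V / 9.63 µV = 685358.26.
Need 2^N ≥ 685358.26; 2^19 = 524288, 2^20 = 1048576.
Minimum N = 20.

20 bits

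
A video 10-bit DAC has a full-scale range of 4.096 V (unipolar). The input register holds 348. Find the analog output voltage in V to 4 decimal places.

1.3920 V

LSB = 4.096 V / 2^10 = 4.000 mV.
V_out = 0 + 348 × 0.004 V = 1.392 V.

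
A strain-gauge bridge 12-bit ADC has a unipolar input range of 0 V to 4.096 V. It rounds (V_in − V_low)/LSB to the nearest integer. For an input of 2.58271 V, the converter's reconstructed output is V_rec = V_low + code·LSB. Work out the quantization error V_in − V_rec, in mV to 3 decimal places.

-0.290 mV

One LSB is 4.096 V / 4096 = 1.000 mV.
(V_in − V_low)/LSB = (2.58271 − 0)/0.001 = 2582.7100 → code 2583 (round).
Code 2583 maps back to 0 + 2583×0.001 V = 2.583 V.
Error = 2.58271 − 2.583 = -0.00029 V = -0.290 mV.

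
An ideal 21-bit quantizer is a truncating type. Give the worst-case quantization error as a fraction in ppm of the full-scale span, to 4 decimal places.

Truncating → worst-case error = 1 LSB = V_FS/2^21, so 1e+06/2097152 = 0.476837 ppm of full scale.

0.4768 ppm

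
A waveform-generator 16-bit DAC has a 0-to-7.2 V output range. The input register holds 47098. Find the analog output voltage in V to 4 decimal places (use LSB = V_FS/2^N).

5.1743 V

LSB = 7.2 V / 2^16 = 109.86 µV.
V_out = 0 + 47098 × 0.000109863 V = 5.17434 V.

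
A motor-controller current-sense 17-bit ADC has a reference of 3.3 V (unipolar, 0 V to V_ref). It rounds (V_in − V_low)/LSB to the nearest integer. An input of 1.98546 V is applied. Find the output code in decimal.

code 78860

With 131072 levels over 3.3 V, one step is 25.18 µV.
(1.98546 − 0) / 2.5177e-05 = 78860.065 LSBs.
So the output code is 78860.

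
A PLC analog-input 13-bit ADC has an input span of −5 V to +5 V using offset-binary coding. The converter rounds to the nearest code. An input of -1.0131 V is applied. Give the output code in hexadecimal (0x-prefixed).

LSB = 10 V / 8192 = 1.221 mV.
(V_in − V_low)/LSB = (-1.0131 − (−5)) / 0.0012207 = 3266.068.
So the output code is 3266.
In hexadecimal (0x-prefixed): 0xCC2.

code 0xCC2 (decimal 3266)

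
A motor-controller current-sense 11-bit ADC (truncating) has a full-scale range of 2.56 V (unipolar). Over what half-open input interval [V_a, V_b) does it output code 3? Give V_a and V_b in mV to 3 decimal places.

[3.750 mV, 5.000 mV)

LSB = 2.56/2^11 = 1.250 mV.
V_a = V_low + 3·LSB = 0.00375 V; V_b = V_low + 4·LSB = 0.005 V.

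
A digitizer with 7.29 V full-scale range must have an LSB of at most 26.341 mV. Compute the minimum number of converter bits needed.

Number of steps required ≥ 7.29 V / 26.341 mV = 276.75.
Need 2^N ≥ 276.75; 2^8 = 256, 2^9 = 512.
Minimum N = 9.

9 bits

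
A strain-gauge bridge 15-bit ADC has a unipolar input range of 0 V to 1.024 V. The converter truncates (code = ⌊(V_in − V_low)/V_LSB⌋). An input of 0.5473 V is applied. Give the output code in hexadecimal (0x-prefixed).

LSB = 1.024 V / 32768 = 31.25 µV.
Input sits at 17513.600 steps above V_low.
⌊·⌋(17513.600) = 17513.
In hexadecimal (0x-prefixed): 0x4469.

code 0x4469 (decimal 17513)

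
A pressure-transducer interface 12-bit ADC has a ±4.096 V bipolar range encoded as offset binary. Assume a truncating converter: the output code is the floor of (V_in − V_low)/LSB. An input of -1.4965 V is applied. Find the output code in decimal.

With 4096 levels over 8.192 V, one step is 2.000 mV.
(V_in − V_low)/LSB = (-1.4965 − (−4.096)) / 0.002 = 1299.750.
So the output code is 1299.

code 1299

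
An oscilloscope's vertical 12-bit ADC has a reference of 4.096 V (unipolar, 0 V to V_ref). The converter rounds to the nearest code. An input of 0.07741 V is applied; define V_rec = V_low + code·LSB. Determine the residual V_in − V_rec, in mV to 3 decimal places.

Step size: 4.096 V ÷ 2^12 = 1.000 mV.
Scaled input = 77.4100 LSBs, so code = 77.
Reconstructed: 0.077 V.
V_in − V_rec = 0.00041 V = 0.410 mV.

0.410 mV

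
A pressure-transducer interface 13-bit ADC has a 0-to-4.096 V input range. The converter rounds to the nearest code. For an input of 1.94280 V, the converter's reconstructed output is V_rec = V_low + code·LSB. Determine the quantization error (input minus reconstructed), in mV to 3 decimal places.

LSB = 4.096/2^13 = 0.500 mV.
(1.94280 − 0)/0.0005 = 3885.6000; round gives code 3886.
V_rec = 0 + 3886·0.0005 = 1.943 V.
Error = 1.94280 − 1.943 = -0.0002 V = -0.200 mV.

-0.200 mV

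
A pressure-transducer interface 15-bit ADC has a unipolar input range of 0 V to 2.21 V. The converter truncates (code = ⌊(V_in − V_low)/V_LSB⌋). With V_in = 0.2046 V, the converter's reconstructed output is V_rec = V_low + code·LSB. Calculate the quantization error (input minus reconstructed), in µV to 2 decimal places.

Step size: 2.21 V ÷ 2^15 = 67.44 µV.
(V_in − V_low)/LSB = (0.2046 − 0)/6.74438e-05 = 3033.6348 → code 3033 (floor).
Reconstructed: 0.20455719 V.
V_in − V_rec = 4.28101e-05 V = 42.81 µV.

42.81 µV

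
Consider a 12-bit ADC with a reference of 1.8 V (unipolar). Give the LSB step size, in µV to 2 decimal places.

439.45 µV

Full-scale span = 1.8 V.
LSB = 1.8 / 2^12 = 1.8 / 4096 = 0.000439453 V = 439.45 µV.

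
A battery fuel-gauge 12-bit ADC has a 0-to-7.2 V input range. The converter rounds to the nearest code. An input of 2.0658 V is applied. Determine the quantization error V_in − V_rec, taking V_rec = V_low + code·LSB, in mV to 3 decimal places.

0.370 mV

LSB = 7.2/2^12 = 1.758 mV.
Scaled input = 1175.2107 LSBs, so code = 1175.
Code 1175 maps back to 0 + 1175×0.00175781 V = 2.0654297 V.
Error = 2.0658 − 2.0654297 = 0.000370312 V = 0.370 mV.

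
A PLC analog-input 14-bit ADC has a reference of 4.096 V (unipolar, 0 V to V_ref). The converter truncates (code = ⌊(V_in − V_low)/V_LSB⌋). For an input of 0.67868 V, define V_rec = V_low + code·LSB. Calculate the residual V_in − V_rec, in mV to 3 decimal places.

0.180 mV

Step size: 4.096 V ÷ 2^14 = 250.00 µV.
Scaled input = 2714.7200 LSBs, so code = 2714.
V_rec = 0 + 2714·0.00025 = 0.6785 V.
Difference: 0.00018 V → 0.180 mV.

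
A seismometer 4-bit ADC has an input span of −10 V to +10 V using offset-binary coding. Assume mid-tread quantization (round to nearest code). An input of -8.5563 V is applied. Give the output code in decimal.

Full-scale span = 20 V; LSB = 20/2^4 = 1.2500 V.
(-8.5563 − (−10)) / 1.25 = 1.155 LSBs.
round(1.155) = 1.

code 1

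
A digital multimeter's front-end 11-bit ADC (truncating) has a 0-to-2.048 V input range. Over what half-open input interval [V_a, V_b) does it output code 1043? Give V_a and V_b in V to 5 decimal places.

[1.04300 V, 1.04400 V)

LSB = 2.048/2^11 = 1.000 mV.
V_a = V_low + 1043·LSB = 1.043 V; V_b = V_low + 1044·LSB = 1.044 V.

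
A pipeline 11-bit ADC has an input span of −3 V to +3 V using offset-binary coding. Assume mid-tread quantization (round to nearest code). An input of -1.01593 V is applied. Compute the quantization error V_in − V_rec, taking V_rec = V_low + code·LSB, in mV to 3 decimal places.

One LSB is 6 V / 2048 = 2.930 mV.
Scaled input = 677.2292 LSBs, so code = 677.
V_rec = (−3) + 677·0.00292969 = -1.0166016 V.
Difference: 0.000671562 V → 0.672 mV.

0.672 mV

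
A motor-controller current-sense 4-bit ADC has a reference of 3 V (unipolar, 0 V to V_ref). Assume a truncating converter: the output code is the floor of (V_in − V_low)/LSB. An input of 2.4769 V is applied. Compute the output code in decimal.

code 13

Full-scale span = 3 V; LSB = 3/2^4 = 187.500 mV.
(2.4769 − 0) / 0.1875 = 13.210 LSBs.
⌊·⌋(13.210) = 13.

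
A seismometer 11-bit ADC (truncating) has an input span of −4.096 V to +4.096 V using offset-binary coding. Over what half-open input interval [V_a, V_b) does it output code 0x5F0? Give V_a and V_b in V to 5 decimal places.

LSB = 8.192/2^11 = 4.000 mV.
Code 0x5F0 = 1520 decimal.
V_a = V_low + 1520·LSB = 1.984 V; V_b = V_low + 1521·LSB = 1.988 V.

[1.98400 V, 1.98800 V)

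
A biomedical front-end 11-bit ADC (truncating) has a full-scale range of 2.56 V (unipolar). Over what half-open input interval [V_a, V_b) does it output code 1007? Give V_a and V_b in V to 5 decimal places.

[1.25875 V, 1.26000 V)

LSB = 2.56/2^11 = 1.250 mV.
V_a = V_low + 1007·LSB = 1.25875 V; V_b = V_low + 1008·LSB = 1.26 V.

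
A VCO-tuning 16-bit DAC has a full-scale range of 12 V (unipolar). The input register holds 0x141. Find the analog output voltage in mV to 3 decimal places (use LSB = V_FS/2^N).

58.777 mV

LSB = 12 V / 2^16 = 183.11 µV.
Code 0x141 = 321 decimal.
V_out = 0 + 321 × 0.000183105 V = 0.0587769 V.
= 58.777 mV.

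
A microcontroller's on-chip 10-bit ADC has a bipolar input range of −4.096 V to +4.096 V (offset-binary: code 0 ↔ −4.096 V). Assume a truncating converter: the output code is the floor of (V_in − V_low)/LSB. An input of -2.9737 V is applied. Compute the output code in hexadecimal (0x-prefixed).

code 0x8C (decimal 140)

LSB = 8.192 V / 1024 = 8.000 mV.
Input sits at 140.287 steps above V_low.
⌊·⌋(140.287) = 140.
In hexadecimal (0x-prefixed): 0x8C.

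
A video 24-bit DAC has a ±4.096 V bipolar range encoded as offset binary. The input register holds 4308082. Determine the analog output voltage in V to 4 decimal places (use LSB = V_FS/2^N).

-1.9924 V

LSB = 8.192 V / 2^24 = 0.49 µV.
V_out = (−4.096) + 4308082 × 4.88281e-07 V = -1.99244 V.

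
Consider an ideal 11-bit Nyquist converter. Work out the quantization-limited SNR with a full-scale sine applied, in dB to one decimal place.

68.0 dB

SNR ≈ 6.02·N + 1.76 dB = 6.02·11 + 1.76 = 67.98 dB.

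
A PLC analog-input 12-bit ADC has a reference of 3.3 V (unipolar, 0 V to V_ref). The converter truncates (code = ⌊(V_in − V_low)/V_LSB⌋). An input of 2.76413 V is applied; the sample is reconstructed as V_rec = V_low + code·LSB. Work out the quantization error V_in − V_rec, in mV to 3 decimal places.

LSB = 3.3/2^12 = 0.806 mV.
(2.76413 − 0)/0.000805664 = 3430.8717; ⌊·⌋ gives code 3430.
V_rec = 0 + 3430·0.000805664 = 2.7634277 V.
V_in − V_rec = 0.000702266 V = 0.702 mV.

0.702 mV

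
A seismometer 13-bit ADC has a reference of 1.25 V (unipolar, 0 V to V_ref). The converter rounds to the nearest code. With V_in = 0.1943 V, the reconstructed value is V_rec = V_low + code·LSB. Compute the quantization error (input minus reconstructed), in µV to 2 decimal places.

55.62 µV

One LSB is 1.25 V / 8192 = 152.59 µV.
(0.1943 − 0)/0.000152588 = 1273.3645; round gives code 1273.
Reconstructed: 0.19424438 V.
Difference: 5.56152e-05 V → 55.62 µV.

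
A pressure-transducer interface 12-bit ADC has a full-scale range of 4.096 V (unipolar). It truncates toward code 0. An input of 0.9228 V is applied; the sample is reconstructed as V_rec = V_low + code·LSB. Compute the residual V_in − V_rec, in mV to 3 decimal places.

0.800 mV

LSB = 4.096/2^12 = 1.000 mV.
(V_in − V_low)/LSB = (0.9228 − 0)/0.001 = 922.8000 → code 922 (floor).
V_rec = 0 + 922·0.001 = 0.922 V.
Error = 0.9228 − 0.922 = 0.0008 V = 0.800 mV.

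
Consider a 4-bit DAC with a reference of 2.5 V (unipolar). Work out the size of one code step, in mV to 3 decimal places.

Full-scale span = 2.5 V.
LSB = 2.5 / 2^4 = 2.5 / 16 = 0.15625 V = 156.250 mV.

156.250 mV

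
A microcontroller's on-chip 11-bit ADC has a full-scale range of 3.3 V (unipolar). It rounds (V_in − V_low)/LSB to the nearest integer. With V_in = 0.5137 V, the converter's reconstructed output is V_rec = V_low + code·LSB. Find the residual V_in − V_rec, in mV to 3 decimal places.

-0.314 mV

Step size: 3.3 V ÷ 2^11 = 1.611 mV.
Scaled input = 318.8053 LSBs, so code = 319.
Reconstructed: 0.51401367 V.
Difference: -0.000313672 V → -0.314 mV.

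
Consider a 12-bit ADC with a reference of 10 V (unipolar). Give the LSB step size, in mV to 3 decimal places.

2.441 mV

Full-scale span = 10 V.
LSB = 10 / 2^12 = 10 / 4096 = 0.00244141 V = 2.441 mV.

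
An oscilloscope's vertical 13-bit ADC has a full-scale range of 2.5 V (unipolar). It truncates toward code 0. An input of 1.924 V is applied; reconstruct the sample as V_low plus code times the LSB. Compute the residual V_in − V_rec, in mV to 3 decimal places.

0.172 mV

Step size: 2.5 V ÷ 2^13 = 305.18 µV.
(1.924 − 0)/0.000305176 = 6304.5632; ⌊·⌋ gives code 6304.
V_rec = 0 + 6304·0.000305176 = 1.9238281 V.
Difference: 0.000171875 V → 0.172 mV.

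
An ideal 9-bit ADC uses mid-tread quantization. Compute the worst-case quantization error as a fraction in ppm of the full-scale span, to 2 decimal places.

Rounding → worst-case error = ½ LSB = V_FS/2^10, so 1e+06/1024 = 976.562 ppm of full scale.

976.56 ppm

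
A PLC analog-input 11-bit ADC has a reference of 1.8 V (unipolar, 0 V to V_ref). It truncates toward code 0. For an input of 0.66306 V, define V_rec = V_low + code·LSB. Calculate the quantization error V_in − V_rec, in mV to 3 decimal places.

0.365 mV

One LSB is 1.8 V / 2048 = 0.879 mV.
Scaled input = 754.4149 LSBs, so code = 754.
V_rec = 0 + 754·0.000878906 = 0.66269531 V.
Difference: 0.000364687 V → 0.365 mV.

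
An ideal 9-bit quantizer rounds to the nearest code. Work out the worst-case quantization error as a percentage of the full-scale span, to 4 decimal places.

Rounding → worst-case error = ½ LSB = V_FS/2^10, so 100/1024 = 0.0976562 % of full scale.

0.0977 %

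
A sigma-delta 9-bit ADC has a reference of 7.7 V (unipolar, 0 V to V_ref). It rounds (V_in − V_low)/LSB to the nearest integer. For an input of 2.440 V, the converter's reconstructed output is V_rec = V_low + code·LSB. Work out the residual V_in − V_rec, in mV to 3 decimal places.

3.672 mV

LSB = 7.7/2^9 = 15.039 mV.
Scaled input = 162.2442 LSBs, so code = 162.
V_rec = 0 + 162·0.0150391 = 2.4363281 V.
V_in − V_rec = 0.00367187 V = 3.672 mV.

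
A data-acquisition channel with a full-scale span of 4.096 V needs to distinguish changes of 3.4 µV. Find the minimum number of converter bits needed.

21 bits

Number of steps required ≥ 4.096 V / 3.4 µV = 1204705.88.
Need 2^N ≥ 1204705.88; 2^20 = 1048576, 2^21 = 2097152.
Minimum N = 21.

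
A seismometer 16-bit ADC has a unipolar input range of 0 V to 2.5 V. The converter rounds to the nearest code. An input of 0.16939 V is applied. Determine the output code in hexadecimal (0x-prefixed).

code 0x1158 (decimal 4440)

Full-scale span = 2.5 V; LSB = 2.5/2^16 = 38.15 µV.
(V_in − V_low)/LSB = (0.16939 − 0) / 3.8147e-05 = 4440.457.
So the output code is 4440.
In hexadecimal (0x-prefixed): 0x1158.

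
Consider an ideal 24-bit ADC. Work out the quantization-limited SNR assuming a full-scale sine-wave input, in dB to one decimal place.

146.2 dB

SNR ≈ 6.02·N + 1.76 dB = 6.02·24 + 1.76 = 146.24 dB.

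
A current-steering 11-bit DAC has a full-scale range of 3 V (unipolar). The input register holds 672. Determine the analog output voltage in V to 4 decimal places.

0.9844 V

LSB = 3 V / 2^11 = 1.465 mV.
V_out = 0 + 672 × 0.00146484 V = 0.984375 V.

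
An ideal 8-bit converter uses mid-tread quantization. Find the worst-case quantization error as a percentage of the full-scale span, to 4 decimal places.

Rounding → worst-case error = ½ LSB = V_FS/2^9, so 100/512 = 0.195312 % of full scale.

0.1953 %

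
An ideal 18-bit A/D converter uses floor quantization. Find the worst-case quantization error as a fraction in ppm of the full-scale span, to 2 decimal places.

Truncating → worst-case error = 1 LSB = V_FS/2^18, so 1e+06/262144 = 3.8147 ppm of full scale.

3.81 ppm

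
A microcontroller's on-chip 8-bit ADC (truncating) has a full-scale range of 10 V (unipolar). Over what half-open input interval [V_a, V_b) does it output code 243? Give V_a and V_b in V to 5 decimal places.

LSB = 10/2^8 = 39.062 mV.
V_a = V_low + 243·LSB = 9.49219 V; V_b = V_low + 244·LSB = 9.53125 V.

[9.49219 V, 9.53125 V)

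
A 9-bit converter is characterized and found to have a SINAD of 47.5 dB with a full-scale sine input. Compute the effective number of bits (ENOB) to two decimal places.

7.60 bits

ENOB = (SINAD − 1.76) / 6.02 = (47.5 − 1.76)/6.02 = 7.598.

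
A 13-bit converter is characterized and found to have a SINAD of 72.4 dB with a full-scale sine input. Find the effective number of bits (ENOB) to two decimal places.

11.73 bits

ENOB = (SINAD − 1.76) / 6.02 = (72.4 − 1.76)/6.02 = 11.734.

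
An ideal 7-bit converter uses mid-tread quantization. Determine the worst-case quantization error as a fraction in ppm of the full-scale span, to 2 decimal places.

Rounding → worst-case error = ½ LSB = V_FS/2^8, so 1e+06/256 = 3906.25 ppm of full scale.

3906.25 ppm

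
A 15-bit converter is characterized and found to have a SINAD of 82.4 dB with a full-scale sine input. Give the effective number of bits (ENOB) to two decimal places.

ENOB = (SINAD − 1.76) / 6.02 = (82.4 − 1.76)/6.02 = 13.395.

13.40 bits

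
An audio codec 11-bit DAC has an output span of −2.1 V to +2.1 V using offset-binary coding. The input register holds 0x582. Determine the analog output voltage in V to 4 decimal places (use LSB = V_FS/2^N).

LSB = 4.2 V / 2^11 = 2.051 mV.
Code 0x582 = 1410 decimal.
V_out = (−2.1) + 1410 × 0.00205078 V = 0.791602 V.

0.7916 V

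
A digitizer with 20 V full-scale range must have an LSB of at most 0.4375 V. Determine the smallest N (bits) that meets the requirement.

6 bits

Number of steps required ≥ 20 V / 0.4375 V = 45.71.
Need 2^N ≥ 45.71; 2^5 = 32, 2^6 = 64.
Minimum N = 6.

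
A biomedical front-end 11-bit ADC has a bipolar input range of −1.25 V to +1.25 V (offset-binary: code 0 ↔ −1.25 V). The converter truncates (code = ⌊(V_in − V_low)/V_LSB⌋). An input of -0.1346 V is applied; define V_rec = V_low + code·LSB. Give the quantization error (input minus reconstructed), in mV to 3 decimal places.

0.898 mV

One LSB is 2.5 V / 2048 = 1.221 mV.
(V_in − V_low)/LSB = (-0.1346 − (−1.25))/0.0012207 = 913.7357 → code 913 (floor).
Code 913 maps back to (−1.25) + 913×0.0012207 V = -0.13549805 V.
Error = -0.1346 − (−0.13549805) = 0.000898047 V = 0.898 mV.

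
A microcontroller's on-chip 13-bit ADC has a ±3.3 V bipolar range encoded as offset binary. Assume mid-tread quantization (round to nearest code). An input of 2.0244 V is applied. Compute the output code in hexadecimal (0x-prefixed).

With 8192 levels over 6.6 V, one step is 0.806 mV.
(2.0244 − (−3.3)) / 0.000805664 = 6608.710 LSBs.
So the output code is 6609.
In hexadecimal (0x-prefixed): 0x19D1.

code 0x19D1 (decimal 6609)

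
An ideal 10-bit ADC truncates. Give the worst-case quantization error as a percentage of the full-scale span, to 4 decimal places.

Truncating → worst-case error = 1 LSB = V_FS/2^10, so 100/1024 = 0.0976562 % of full scale.

0.0977 %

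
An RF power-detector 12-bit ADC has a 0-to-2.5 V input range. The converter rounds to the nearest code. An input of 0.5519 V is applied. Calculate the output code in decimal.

Full-scale span = 2.5 V; LSB = 2.5/2^12 = 0.610 mV.
(V_in − V_low)/LSB = (0.5519 − 0) / 0.000610352 = 904.233.
round(904.233) = 904.

code 904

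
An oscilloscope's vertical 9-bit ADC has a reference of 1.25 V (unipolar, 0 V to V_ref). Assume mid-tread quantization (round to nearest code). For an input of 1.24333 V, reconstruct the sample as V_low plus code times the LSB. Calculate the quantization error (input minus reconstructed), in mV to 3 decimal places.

One LSB is 1.25 V / 512 = 2.441 mV.
(1.24333 − 0)/0.00244141 = 509.2680; round gives code 509.
Code 509 maps back to 0 + 509×0.00244141 V = 1.2426758 V.
Difference: 0.000654219 V → 0.654 mV.

0.654 mV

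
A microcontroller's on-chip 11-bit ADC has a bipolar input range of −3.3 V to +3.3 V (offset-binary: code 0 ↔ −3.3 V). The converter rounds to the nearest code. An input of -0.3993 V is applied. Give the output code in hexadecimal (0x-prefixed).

code 0x384 (decimal 900)

Full-scale span = 6.6 V; LSB = 6.6/2^11 = 3.223 mV.
(V_in − V_low)/LSB = (-0.3993 − (−3.3)) / 0.00322266 = 900.096.
Round → code 900.
In hexadecimal (0x-prefixed): 0x384.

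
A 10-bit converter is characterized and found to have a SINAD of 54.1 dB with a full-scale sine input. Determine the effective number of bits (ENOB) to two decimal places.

ENOB = (SINAD − 1.76) / 6.02 = (54.1 − 1.76)/6.02 = 8.694.

8.69 bits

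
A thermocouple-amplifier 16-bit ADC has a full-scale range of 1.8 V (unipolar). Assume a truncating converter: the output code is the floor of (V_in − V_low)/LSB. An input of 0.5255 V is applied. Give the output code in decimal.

LSB = 1.8 V / 65536 = 27.47 µV.
Input sits at 19132.871 steps above V_low.
So the output code is 19132.

code 19132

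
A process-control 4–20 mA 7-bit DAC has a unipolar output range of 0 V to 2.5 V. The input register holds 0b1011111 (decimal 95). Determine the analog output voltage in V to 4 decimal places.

1.8555 V

LSB = 2.5 V / 2^7 = 19.531 mV.
Code 0b1011111 = 95 decimal.
V_out = 0 + 95 × 0.0195312 V = 1.85547 V.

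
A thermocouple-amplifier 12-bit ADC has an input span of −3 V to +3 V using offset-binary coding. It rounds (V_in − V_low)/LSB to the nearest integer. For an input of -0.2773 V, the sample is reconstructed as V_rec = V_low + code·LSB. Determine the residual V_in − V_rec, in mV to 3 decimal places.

One LSB is 6 V / 4096 = 1.465 mV.
(V_in − V_low)/LSB = (-0.2773 − (−3))/0.00146484 = 1858.6965 → code 1859 (round).
Reconstructed: -0.27685547 V.
Difference: -0.000444531 V → -0.445 mV.

-0.445 mV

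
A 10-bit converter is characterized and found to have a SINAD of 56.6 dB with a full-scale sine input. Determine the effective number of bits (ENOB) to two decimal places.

ENOB = (SINAD − 1.76) / 6.02 = (56.6 − 1.76)/6.02 = 9.110.

9.11 bits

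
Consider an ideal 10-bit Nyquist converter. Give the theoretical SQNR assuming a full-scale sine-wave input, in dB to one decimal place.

62.0 dB

SNR ≈ 6.02·N + 1.76 dB = 6.02·10 + 1.76 = 61.96 dB.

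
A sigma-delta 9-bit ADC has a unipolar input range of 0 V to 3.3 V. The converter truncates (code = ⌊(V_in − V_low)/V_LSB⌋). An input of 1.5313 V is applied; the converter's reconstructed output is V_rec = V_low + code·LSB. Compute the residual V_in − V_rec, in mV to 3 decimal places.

LSB = 3.3/2^9 = 6.445 mV.
(1.5313 − 0)/0.00644531 = 237.5835; ⌊·⌋ gives code 237.
Reconstructed: 1.5275391 V.
V_in − V_rec = 0.00376094 V = 3.761 mV.

3.761 mV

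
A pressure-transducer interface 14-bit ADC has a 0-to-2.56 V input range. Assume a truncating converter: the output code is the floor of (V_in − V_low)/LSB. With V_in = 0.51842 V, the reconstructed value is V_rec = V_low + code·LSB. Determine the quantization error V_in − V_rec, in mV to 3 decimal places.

Step size: 2.56 V ÷ 2^14 = 156.25 µV.
Scaled input = 3317.8880 LSBs, so code = 3317.
Code 3317 maps back to 0 + 3317×0.00015625 V = 0.51828125 V.
Error = 0.51842 − 0.51828125 = 0.00013875 V = 0.139 mV.

0.139 mV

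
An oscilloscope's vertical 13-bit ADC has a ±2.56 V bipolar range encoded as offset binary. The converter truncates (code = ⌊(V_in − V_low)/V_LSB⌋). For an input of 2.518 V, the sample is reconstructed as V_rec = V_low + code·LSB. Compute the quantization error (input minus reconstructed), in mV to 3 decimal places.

Step size: 5.12 V ÷ 2^13 = 0.625 mV.
(2.518 − (−2.56))/0.000625 = 8124.8000; ⌊·⌋ gives code 8124.
V_rec = (−2.56) + 8124·0.000625 = 2.5175 V.
Difference: 0.0005 V → 0.500 mV.

0.500 mV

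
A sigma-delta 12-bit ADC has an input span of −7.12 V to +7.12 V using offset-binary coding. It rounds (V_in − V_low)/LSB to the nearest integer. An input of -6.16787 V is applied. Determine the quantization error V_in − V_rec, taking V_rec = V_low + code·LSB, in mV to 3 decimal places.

LSB = 14.24/2^12 = 3.477 mV.
(V_in − V_low)/LSB = (-6.16787 − (−7.12))/0.00347656 = 273.8711 → code 274 (round).
V_rec = (−7.12) + 274·0.00347656 = -6.1674219 V.
Difference: -0.000448125 V → -0.448 mV.

-0.448 mV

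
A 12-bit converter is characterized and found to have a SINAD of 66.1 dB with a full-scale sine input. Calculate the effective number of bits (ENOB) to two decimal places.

10.69 bits

ENOB = (SINAD − 1.76) / 6.02 = (66.1 − 1.76)/6.02 = 10.688.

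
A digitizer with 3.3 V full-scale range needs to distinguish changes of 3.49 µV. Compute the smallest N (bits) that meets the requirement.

20 bits

Number of steps required ≥ 3.3 V / 3.49 µV = 945558.74.
Need 2^N ≥ 945558.74; 2^19 = 524288, 2^20 = 1048576.
Minimum N = 20.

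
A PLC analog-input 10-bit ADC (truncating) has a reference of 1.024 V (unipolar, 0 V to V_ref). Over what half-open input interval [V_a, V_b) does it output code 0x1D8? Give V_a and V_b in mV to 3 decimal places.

[472.000 mV, 473.000 mV)

LSB = 1.024/2^10 = 1.000 mV.
Code 0x1D8 = 472 decimal.
V_a = V_low + 472·LSB = 0.472 V; V_b = V_low + 473·LSB = 0.473 V.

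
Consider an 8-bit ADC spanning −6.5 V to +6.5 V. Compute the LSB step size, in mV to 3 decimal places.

Full-scale span = 13 V.
LSB = 13 / 2^8 = 13 / 256 = 0.0507812 V = 50.781 mV.

50.781 mV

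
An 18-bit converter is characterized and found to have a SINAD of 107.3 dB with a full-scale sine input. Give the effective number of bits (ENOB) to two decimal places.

17.53 bits

ENOB = (SINAD − 1.76) / 6.02 = (107.3 − 1.76)/6.02 = 17.532.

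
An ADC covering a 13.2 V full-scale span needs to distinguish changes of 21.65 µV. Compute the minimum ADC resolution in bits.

Number of steps required ≥ 13.2 V / 21.65 µV = 609699.77.
Need 2^N ≥ 609699.77; 2^19 = 524288, 2^20 = 1048576.
Minimum N = 20.

20 bits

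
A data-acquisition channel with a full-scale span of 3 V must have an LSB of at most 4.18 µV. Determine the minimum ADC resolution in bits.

Number of steps required ≥ 3 V / 4.18 µV = 717703.35.
Need 2^N ≥ 717703.35; 2^19 = 524288, 2^20 = 1048576.
Minimum N = 20.

20 bits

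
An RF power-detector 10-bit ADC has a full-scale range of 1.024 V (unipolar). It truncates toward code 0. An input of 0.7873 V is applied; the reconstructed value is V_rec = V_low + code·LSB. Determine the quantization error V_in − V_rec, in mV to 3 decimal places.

0.300 mV

One LSB is 1.024 V / 1024 = 1.000 mV.
(V_in − V_low)/LSB = (0.7873 − 0)/0.001 = 787.3000 → code 787 (floor).
Reconstructed: 0.787 V.
Difference: 0.0003 V → 0.300 mV.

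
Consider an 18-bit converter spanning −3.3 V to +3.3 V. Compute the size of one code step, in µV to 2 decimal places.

25.18 µV

Full-scale span = 6.6 V.
LSB = 6.6 / 2^18 = 6.6 / 262144 = 2.5177e-05 V = 25.18 µV.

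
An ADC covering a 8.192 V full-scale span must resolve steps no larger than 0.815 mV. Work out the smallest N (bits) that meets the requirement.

Number of steps required ≥ 8.192 V / 0.815 mV = 10051.53.
Need 2^N ≥ 10051.53; 2^13 = 8192, 2^14 = 16384.
Minimum N = 14.

14 bits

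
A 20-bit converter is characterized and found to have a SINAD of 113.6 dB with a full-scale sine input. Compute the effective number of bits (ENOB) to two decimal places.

ENOB = (SINAD − 1.76) / 6.02 = (113.6 − 1.76)/6.02 = 18.578.

18.58 bits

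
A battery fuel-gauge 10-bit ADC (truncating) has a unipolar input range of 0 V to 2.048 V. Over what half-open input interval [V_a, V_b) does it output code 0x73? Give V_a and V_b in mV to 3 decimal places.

LSB = 2.048/2^10 = 2.000 mV.
Code 0x73 = 115 decimal.
V_a = V_low + 115·LSB = 0.23 V; V_b = V_low + 116·LSB = 0.232 V.

[230.000 mV, 232.000 mV)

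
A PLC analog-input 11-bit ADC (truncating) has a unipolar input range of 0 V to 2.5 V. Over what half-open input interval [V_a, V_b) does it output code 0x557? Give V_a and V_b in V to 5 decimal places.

LSB = 2.5/2^11 = 1.221 mV.
Code 0x557 = 1367 decimal.
V_a = V_low + 1367·LSB = 1.6687 V; V_b = V_low + 1368·LSB = 1.66992 V.

[1.66870 V, 1.66992 V)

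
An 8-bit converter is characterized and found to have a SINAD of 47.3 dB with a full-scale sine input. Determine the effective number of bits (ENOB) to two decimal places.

7.56 bits

ENOB = (SINAD − 1.76) / 6.02 = (47.3 − 1.76)/6.02 = 7.565.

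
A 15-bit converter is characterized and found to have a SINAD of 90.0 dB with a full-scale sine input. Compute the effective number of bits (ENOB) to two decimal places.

ENOB = (SINAD − 1.76) / 6.02 = (90.0 − 1.76)/6.02 = 14.658.

14.66 bits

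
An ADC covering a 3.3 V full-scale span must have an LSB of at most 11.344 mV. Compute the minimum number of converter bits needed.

Number of steps required ≥ 3.3 V / 11.344 mV = 290.90.
Need 2^N ≥ 290.90; 2^8 = 256, 2^9 = 512.
Minimum N = 9.

9 bits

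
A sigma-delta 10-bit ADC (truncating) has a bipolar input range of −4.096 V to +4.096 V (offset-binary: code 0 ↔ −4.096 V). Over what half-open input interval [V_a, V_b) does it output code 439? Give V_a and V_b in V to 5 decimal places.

LSB = 8.192/2^10 = 8.000 mV.
V_a = V_low + 439·LSB = -0.584 V; V_b = V_low + 440·LSB = -0.576 V.

[-0.58400 V, -0.57600 V)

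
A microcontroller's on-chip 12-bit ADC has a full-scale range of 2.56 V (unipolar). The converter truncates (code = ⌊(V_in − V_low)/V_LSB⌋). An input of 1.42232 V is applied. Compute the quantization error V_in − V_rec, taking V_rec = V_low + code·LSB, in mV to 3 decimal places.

0.445 mV

Step size: 2.56 V ÷ 2^12 = 0.625 mV.
(V_in − V_low)/LSB = (1.42232 − 0)/0.000625 = 2275.7120 → code 2275 (floor).
Reconstructed: 1.421875 V.
Difference: 0.000445 V → 0.445 mV.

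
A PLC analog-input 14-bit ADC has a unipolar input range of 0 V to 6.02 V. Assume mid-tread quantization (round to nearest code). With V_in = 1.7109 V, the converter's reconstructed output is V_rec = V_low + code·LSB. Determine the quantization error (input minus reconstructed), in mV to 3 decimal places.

LSB = 6.02/2^14 = 367.43 µV.
(1.7109 − 0)/0.000367432 = 4656.3763; round gives code 4656.
V_rec = 0 + 4656·0.000367432 = 1.7107617 V.
Error = 1.7109 − 1.7107617 = 0.000138281 V = 0.138 mV.

0.138 mV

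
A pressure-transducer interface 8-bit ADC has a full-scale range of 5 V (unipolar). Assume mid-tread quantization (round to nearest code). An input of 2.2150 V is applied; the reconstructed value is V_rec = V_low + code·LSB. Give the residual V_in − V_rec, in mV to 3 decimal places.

LSB = 5/2^8 = 19.531 mV.
Scaled input = 113.4080 LSBs, so code = 113.
V_rec = 0 + 113·0.0195312 = 2.2070312 V.
Error = 2.2150 − 2.2070312 = 0.00796875 V = 7.969 mV.

7.969 mV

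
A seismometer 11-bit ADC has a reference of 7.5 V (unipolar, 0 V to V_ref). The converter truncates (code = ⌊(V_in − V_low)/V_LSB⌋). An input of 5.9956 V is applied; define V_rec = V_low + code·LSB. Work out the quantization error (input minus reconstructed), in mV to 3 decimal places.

LSB = 7.5/2^11 = 3.662 mV.
Scaled input = 1637.1985 LSBs, so code = 1637.
V_rec = 0 + 1637·0.00366211 = 5.994873 V.
Error = 5.9956 − 5.994873 = 0.000726953 V = 0.727 mV.

0.727 mV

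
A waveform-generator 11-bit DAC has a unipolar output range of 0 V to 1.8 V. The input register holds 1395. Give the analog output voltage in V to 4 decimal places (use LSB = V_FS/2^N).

1.2261 V

LSB = 1.8 V / 2^11 = 0.879 mV.
V_out = 0 + 1395 × 0.000878906 V = 1.22607 V.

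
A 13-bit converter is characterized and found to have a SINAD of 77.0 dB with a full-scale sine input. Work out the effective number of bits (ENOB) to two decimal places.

12.50 bits

ENOB = (SINAD − 1.76) / 6.02 = (77.0 − 1.76)/6.02 = 12.498.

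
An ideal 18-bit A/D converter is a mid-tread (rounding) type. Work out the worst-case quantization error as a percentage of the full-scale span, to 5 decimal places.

Rounding → worst-case error = ½ LSB = V_FS/2^19, so 100/524288 = 0.000190735 % of full scale.

0.00019 %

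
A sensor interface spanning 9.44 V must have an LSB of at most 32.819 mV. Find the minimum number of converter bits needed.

Number of steps required ≥ 9.44 V / 32.819 mV = 287.64.
Need 2^N ≥ 287.64; 2^8 = 256, 2^9 = 512.
Minimum N = 9.

9 bits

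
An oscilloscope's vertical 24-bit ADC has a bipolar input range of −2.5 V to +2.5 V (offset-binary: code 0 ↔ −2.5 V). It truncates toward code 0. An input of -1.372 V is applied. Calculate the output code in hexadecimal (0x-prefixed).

LSB = 5 V / 16777216 = 0.30 µV.
(-1.372 − (−2.5)) / 2.98023e-07 = 3784939.930 LSBs.
Floor → code 3784939.
In hexadecimal (0x-prefixed): 0x39C0EB.

code 0x39C0EB (decimal 3784939)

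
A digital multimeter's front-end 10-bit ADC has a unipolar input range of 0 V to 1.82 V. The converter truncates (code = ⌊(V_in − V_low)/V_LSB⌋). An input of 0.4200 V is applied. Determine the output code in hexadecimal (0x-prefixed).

Full-scale span = 1.82 V; LSB = 1.82/2^10 = 1.777 mV.
Input sits at 236.308 steps above V_low.
Floor → code 236.
In hexadecimal (0x-prefixed): 0xEC.

code 0xEC (decimal 236)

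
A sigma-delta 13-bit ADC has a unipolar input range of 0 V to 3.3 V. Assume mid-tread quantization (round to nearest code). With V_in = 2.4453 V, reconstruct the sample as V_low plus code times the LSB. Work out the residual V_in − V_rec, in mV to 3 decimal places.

Step size: 3.3 V ÷ 2^13 = 402.83 µV.
(2.4453 − 0)/0.000402832 = 6070.2720; round gives code 6070.
V_rec = 0 + 6070·0.000402832 = 2.4451904 V.
V_in − V_rec = 0.00010957 V = 0.110 mV.

0.110 mV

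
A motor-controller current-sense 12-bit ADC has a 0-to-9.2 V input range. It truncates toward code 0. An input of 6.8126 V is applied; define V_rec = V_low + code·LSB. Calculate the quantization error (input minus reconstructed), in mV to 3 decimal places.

0.198 mV

Step size: 9.2 V ÷ 2^12 = 2.246 mV.
(6.8126 − 0)/0.00224609 = 3033.0880; ⌊·⌋ gives code 3033.
V_rec = 0 + 3033·0.00224609 = 6.8124023 V.
Error = 6.8126 − 6.8124023 = 0.000197656 V = 0.198 mV.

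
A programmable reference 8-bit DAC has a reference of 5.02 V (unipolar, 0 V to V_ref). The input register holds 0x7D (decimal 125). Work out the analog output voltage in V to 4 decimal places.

2.4512 V

LSB = 5.02 V / 2^8 = 19.609 mV.
Code 0x7D = 125 decimal.
V_out = 0 + 125 × 0.0196094 V = 2.45117 V.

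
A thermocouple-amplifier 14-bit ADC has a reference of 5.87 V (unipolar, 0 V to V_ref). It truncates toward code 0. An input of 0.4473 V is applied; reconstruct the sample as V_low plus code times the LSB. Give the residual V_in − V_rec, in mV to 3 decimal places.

0.171 mV

One LSB is 5.87 V / 16384 = 358.28 µV.
(0.4473 − 0)/0.000358276 = 1248.4775; ⌊·⌋ gives code 1248.
Code 1248 maps back to 0 + 1248×0.000358276 V = 0.44712891 V.
Error = 0.4473 − 0.44712891 = 0.000171094 V = 0.171 mV.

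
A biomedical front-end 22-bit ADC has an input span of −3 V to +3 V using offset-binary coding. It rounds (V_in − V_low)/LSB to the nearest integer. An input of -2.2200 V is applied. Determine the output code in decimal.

code 545260

With 4194304 levels over 6 V, one step is 1.43 µV.
Input sits at 545259.520 steps above V_low.
Round → code 545260.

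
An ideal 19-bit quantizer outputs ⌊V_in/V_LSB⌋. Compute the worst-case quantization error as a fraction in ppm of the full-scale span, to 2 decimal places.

Truncating → worst-case error = 1 LSB = V_FS/2^19, so 1e+06/524288 = 1.90735 ppm of full scale.

1.91 ppm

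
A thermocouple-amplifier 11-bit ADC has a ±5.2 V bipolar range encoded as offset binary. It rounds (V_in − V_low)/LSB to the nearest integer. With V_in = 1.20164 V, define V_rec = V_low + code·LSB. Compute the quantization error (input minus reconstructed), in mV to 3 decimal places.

One LSB is 10.4 V / 2048 = 5.078 mV.
(1.20164 − (−5.2))/0.00507813 = 1260.6306; round gives code 1261.
Code 1261 maps back to (−5.2) + 1261×0.00507813 V = 1.2035156 V.
Error = 1.20164 − 1.2035156 = -0.00187562 V = -1.876 mV.

-1.876 mV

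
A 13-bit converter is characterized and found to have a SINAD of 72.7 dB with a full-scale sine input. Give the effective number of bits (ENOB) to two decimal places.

11.78 bits

ENOB = (SINAD − 1.76) / 6.02 = (72.7 − 1.76)/6.02 = 11.784.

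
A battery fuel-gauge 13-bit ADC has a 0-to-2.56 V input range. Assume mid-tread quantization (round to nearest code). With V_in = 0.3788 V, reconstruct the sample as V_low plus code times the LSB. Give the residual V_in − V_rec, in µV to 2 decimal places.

LSB = 2.56/2^13 = 312.50 µV.
(0.3788 − 0)/0.0003125 = 1212.1600; round gives code 1212.
V_rec = 0 + 1212·0.0003125 = 0.37875 V.
Error = 0.3788 − 0.37875 = 5e-05 V = 50.00 µV.

50.00 µV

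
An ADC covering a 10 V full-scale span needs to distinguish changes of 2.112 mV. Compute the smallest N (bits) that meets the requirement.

Number of steps required ≥ 10 V / 2.112 mV = 4734.85.
Need 2^N ≥ 4734.85; 2^12 = 4096, 2^13 = 8192.
Minimum N = 13.

13 bits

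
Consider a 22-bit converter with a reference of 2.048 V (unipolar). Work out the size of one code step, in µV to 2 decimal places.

Full-scale span = 2.048 V.
LSB = 2.048 / 2^22 = 2.048 / 4194304 = 4.88281e-07 V = 0.49 µV.

0.49 µV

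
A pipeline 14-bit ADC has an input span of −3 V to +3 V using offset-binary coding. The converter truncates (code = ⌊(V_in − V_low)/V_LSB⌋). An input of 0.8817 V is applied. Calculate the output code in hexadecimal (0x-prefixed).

code 0x2967 (decimal 10599)

LSB = 6 V / 16384 = 366.21 µV.
(0.8817 − (−3)) / 0.000366211 = 10599.629 LSBs.
So the output code is 10599.
In hexadecimal (0x-prefixed): 0x2967.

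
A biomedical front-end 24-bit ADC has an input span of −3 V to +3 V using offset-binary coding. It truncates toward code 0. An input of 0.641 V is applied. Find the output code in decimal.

LSB = 6 V / 16777216 = 0.36 µV.
Input sits at 10180973.909 steps above V_low.
Floor → code 10180973.

code 10180973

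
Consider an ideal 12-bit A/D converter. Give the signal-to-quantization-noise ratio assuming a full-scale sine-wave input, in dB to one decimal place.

SNR ≈ 6.02·N + 1.76 dB = 6.02·12 + 1.76 = 74.00 dB.

74.0 dB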